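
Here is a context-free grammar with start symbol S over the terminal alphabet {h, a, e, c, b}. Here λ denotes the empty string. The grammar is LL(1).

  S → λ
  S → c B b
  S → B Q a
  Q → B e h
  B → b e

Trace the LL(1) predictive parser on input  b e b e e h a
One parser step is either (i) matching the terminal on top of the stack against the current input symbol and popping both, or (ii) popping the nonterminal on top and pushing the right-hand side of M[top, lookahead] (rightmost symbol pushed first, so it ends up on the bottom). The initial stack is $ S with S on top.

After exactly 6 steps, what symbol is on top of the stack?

b

     Stack      Input            Action
  1  $ S        b e b e e h a $  expand S → B Q a
  2  $ a Q B    b e b e e h a $  expand B → b e
  3  $ a Q e b  b e b e e h a $  match b
  4  $ a Q e    e b e e h a $    match e
  5  $ a Q      b e e h a $      expand Q → B e h
  6  $ a h e B  b e e h a $      expand B → b e
Stack after step 6: $ a h e e b (top = b).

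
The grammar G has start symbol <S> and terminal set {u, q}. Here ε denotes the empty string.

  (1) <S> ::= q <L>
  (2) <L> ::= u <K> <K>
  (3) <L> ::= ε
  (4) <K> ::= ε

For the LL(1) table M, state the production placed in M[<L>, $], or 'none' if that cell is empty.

FIRST(<S>) = {q}
FIRST(<L>) = {ε, u}
FIRST(<K>) = {ε}
FOLLOW(<S>) includes $ since <S> is the start symbol.
FOLLOW(<S>): <S> appears on no right-hand side. Thus FOLLOW(<S>) = {$}.
FOLLOW(<L>): in <S>::=q <L>, the suffix after <L> is empty, so FOLLOW(<L>) ⊇ FOLLOW(<S>) = {$}. Thus FOLLOW(<L>) = {$}.
For <L> ::= u <K> <K>: FIRST(u <K> <K>) = {u}, so it goes in M[<L>, t] for t ∈ {u}.
For <L> ::= ε: FIRST(ε) = {ε}, so it goes in M[<L>, t] for t ∈ {}; since ε ∈ FIRST, also for every t ∈ FOLLOW(<L>) = {$}.

<L> ::= ε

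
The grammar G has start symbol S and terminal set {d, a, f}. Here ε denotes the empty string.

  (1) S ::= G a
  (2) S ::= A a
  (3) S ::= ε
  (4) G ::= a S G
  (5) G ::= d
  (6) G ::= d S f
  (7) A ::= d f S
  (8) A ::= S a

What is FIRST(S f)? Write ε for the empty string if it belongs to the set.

{a, d, f}

FIRST(G): from G::=a S G we get {a}; from G::=d we get {d}; from G::=d S f we get {d}. So FIRST(G) = {a, d}.
FIRST(S): from S::=G a we get {a, d}; from S::=A a we get {a, d}; from S::=ε we get {ε}. So FIRST(S) = {ε, a, d}.
FIRST(A): from A::=d f S we get {d}; from A::=S a we get {a, d}. So FIRST(A) = {a, d}.
FIRST(S f): take FIRST of each symbol in turn, carrying on past any symbol whose FIRST contains ε; result {a, d, f}.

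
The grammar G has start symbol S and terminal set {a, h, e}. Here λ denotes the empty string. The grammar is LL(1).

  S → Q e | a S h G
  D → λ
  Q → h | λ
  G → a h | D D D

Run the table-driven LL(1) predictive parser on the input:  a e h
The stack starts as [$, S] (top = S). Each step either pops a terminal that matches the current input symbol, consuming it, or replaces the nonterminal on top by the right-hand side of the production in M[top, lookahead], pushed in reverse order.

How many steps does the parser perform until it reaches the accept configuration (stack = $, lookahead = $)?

step 1: stack=$ S  input=a e h $  — expand S → a S h G
step 2: stack=$ G h S a  input=a e h $  — match a
step 3: stack=$ G h S  input=e h $  — expand S → Q e
step 4: stack=$ G h e Q  input=e h $  — expand Q → λ
step 5: stack=$ G h e  input=e h $  — match e
step 6: stack=$ G h  input=h $  — match h
step 7: stack=$ G  input=$  — expand G → D D D
step 8: stack=$ D D D  input=$  — expand D → λ
step 9: stack=$ D D  input=$  — expand D → λ
step 10: stack=$ D  input=$  — expand D → λ
Accept reached after 10 steps.

10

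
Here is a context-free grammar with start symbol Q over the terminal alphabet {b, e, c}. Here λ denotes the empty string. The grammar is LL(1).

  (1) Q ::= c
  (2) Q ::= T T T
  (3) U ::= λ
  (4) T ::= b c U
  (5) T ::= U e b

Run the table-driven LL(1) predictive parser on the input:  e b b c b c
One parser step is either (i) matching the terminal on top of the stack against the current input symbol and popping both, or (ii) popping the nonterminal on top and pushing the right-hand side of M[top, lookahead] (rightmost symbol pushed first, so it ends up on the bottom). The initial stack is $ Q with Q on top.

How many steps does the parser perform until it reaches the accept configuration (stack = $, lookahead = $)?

step 1: stack=$ Q  input=e b b c b c $  — expand Q ::= T T T
step 2: stack=$ T T T  input=e b b c b c $  — expand T ::= U e b
step 3: stack=$ T T b e U  input=e b b c b c $  — expand U ::= λ
step 4: stack=$ T T b e  input=e b b c b c $  — match e
step 5: stack=$ T T b  input=b b c b c $  — match b
step 6: stack=$ T T  input=b c b c $  — expand T ::= b c U
step 7: stack=$ T U c b  input=b c b c $  — match b
step 8: stack=$ T U c  input=c b c $  — match c
step 9: stack=$ T U  input=b c $  — expand U ::= λ
step 10: stack=$ T  input=b c $  — expand T ::= b c U
step 11: stack=$ U c b  input=b c $  — match b
step 12: stack=$ U c  input=c $  — match c
step 13: stack=$ U  input=$  — expand U ::= λ
Accept reached after 13 steps.

13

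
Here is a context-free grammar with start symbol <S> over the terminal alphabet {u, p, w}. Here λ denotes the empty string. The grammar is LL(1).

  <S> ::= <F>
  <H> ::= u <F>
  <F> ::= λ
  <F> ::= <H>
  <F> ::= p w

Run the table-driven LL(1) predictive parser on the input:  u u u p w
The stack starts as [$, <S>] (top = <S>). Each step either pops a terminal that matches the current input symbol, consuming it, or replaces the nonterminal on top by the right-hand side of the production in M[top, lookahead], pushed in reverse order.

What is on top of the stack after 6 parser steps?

u

     Stack    Input        Action
  1  $ <S>    u u u p w $  expand <S> ::= <F>
  2  $ <F>    u u u p w $  expand <F> ::= <H>
  3  $ <H>    u u u p w $  expand <H> ::= u <F>
  4  $ <F> u  u u u p w $  match u
  5  $ <F>    u u p w $    expand <F> ::= <H>
  6  $ <H>    u u p w $    expand <H> ::= u <F>
Stack after step 6: $ <F> u (top = u).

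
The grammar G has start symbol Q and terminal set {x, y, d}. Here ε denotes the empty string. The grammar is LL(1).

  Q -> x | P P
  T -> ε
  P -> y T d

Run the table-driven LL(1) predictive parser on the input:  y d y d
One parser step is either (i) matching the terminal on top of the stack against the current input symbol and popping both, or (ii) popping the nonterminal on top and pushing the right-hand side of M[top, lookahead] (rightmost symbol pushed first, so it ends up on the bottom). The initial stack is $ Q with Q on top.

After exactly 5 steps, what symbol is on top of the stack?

P

     Stack      Input      Action
  1  $ Q        y d y d $  expand Q -> P P
  2  $ P P      y d y d $  expand P -> y T d
  3  $ P d T y  y d y d $  match y
  4  $ P d T    d y d $    expand T -> ε
  5  $ P d      d y d $    match d
Stack after step 5: $ P (top = P).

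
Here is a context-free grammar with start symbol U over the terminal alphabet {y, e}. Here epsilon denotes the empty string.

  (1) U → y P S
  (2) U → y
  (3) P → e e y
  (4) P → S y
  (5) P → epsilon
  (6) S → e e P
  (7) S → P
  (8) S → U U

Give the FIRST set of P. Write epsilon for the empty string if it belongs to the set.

{epsilon, e, y}

FIRST(U): from U→y P S we get {y}; from U→y we get {y}. So FIRST(U) = {y}.
FIRST(P): from P→e e y we get {e}; from P→S y we get {e, y}; from P→epsilon we get {epsilon}. So FIRST(P) = {epsilon, e, y}.
FIRST(S): from S→e e P we get {e}; from S→P we get {epsilon, e, y}; from S→U U we get {y}. So FIRST(S) = {epsilon, e, y}.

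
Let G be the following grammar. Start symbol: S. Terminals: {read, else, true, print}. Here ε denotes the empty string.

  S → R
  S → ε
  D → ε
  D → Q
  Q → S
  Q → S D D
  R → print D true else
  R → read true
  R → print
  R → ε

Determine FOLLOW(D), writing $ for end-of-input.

FIRST(R): from R→print D true else we get {print}; from R→read true we get {read}; from R→print we get {print}; from R→ε we get {ε}. So FIRST(R) = {ε, print, read}.
FIRST(S): from S→R we get {ε, print, read}; from S→ε we get {ε}. So FIRST(S) = {ε, print, read}.
FIRST(D): from D→ε we get {ε}; from D→Q we get {ε, print, read}. So FIRST(D) = {ε, print, read}.
FIRST(Q): from Q→S we get {ε, print, read}; from Q→S D D we get {ε, print, read}. So FIRST(Q) = {ε, print, read}.
FOLLOW(S) includes $ since S is the start symbol.
FOLLOW(S): in Q→S, the suffix after S is empty, so FOLLOW(S) ⊇ FOLLOW(Q) = {print, read, true}; in Q→S D D, S is followed by D D with FIRST {ε, print, read}; in Q→S D D, the suffix after S is nullable, so FOLLOW(S) ⊇ FOLLOW(Q) = {print, read, true}. Thus FOLLOW(S) = {$, print, read, true}.
FOLLOW(R): in S→R, the suffix after R is empty, so FOLLOW(R) ⊇ FOLLOW(S) = {$, print, read, true}. Thus FOLLOW(R) = {$, print, read, true}.
FOLLOW(D): in Q→S D D (occurrence 1), D is followed by D with FIRST {ε, print, read}; in Q→S D D (occurrence 1), the suffix after D is nullable, so FOLLOW(D) ⊇ FOLLOW(Q) = {print, read, true}; in Q→S D D (occurrence 2), the suffix after D is empty, so FOLLOW(D) ⊇ FOLLOW(Q) = {print, read, true}; in R→print D true else, D is followed by true else with FIRST {true}. Thus FOLLOW(D) = {print, read, true}.
FOLLOW(Q): in D→Q, the suffix after Q is empty, so FOLLOW(Q) ⊇ FOLLOW(D) = {print, read, true}. Thus FOLLOW(Q) = {print, read, true}.

{print, read, true}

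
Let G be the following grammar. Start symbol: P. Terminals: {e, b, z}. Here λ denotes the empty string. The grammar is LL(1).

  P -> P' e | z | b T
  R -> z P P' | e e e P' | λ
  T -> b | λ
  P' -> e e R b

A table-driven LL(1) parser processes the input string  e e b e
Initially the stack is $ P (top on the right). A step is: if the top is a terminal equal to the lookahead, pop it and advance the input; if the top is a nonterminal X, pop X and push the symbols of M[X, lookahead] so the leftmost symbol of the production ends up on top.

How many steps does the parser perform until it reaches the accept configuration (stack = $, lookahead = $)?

step 1: stack=$ P  input=e e b e $  — expand P -> P' e
step 2: stack=$ e P'  input=e e b e $  — expand P' -> e e R b
step 3: stack=$ e b R e e  input=e e b e $  — match e
step 4: stack=$ e b R e  input=e b e $  — match e
step 5: stack=$ e b R  input=b e $  — expand R -> λ
step 6: stack=$ e b  input=b e $  — match b
step 7: stack=$ e  input=e $  — match e
Accept reached after 7 steps.

7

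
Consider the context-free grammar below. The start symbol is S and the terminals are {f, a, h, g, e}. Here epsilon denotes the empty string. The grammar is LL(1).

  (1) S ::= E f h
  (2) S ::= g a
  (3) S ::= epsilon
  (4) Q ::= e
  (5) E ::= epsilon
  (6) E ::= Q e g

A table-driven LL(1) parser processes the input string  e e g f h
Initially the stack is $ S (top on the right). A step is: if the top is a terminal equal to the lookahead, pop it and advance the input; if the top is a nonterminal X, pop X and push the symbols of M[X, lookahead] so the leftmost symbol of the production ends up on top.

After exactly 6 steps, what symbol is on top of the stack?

f

step 1: stack=$ S  input=e e g f h $  — expand S ::= E f h
step 2: stack=$ h f E  input=e e g f h $  — expand E ::= Q e g
step 3: stack=$ h f g e Q  input=e e g f h $  — expand Q ::= e
step 4: stack=$ h f g e e  input=e e g f h $  — match e
step 5: stack=$ h f g e  input=e g f h $  — match e
step 6: stack=$ h f g  input=g f h $  — match g
Stack after step 6: $ h f (top = f).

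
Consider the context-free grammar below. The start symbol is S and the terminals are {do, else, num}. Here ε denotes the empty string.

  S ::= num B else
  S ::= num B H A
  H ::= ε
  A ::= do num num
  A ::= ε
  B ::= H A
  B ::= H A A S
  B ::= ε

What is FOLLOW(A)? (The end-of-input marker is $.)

{$, do, else, num}

FIRST(S): from S::=num B else we get {num}; from S::=num B H A we get {num}. So FIRST(S) = {num}.
FIRST(H): from H::=ε we get {ε}. So FIRST(H) = {ε}.
FIRST(A): from A::=do num num we get {do}; from A::=ε we get {ε}. So FIRST(A) = {ε, do}.
FIRST(B): from B::=H A we get {ε, do}; from B::=H A A S we get {do, num}; from B::=ε we get {ε}. So FIRST(B) = {ε, do, num}.
FOLLOW(S) includes $ since S is the start symbol.
FOLLOW(S): in B::=H A A S, the suffix after S is empty, so FOLLOW(S) ⊇ FOLLOW(B) = {$, do, else}. Thus FOLLOW(S) = {$, do, else}.
FOLLOW(B): in S::=num B else, B is followed by else with FIRST {else}; in S::=num B H A, B is followed by H A with FIRST {ε, do}; in S::=num B H A, the suffix after B is nullable, so FOLLOW(B) ⊇ FOLLOW(S) = {$, do, else}. Thus FOLLOW(B) = {$, do, else}.
FOLLOW(H): in S::=num B H A, H is followed by A with FIRST {ε, do}; in S::=num B H A, the suffix after H is nullable, so FOLLOW(H) ⊇ FOLLOW(S) = {$, do, else}; in B::=H A, H is followed by A with FIRST {ε, do}; in B::=H A, the suffix after H is nullable, so FOLLOW(H) ⊇ FOLLOW(B) = {$, do, else}; in B::=H A A S, H is followed by A A S with FIRST {do, num}. Thus FOLLOW(H) = {$, do, else, num}.
FOLLOW(A): in S::=num B H A, the suffix after A is empty, so FOLLOW(A) ⊇ FOLLOW(S) = {$, do, else}; in B::=H A, the suffix after A is empty, so FOLLOW(A) ⊇ FOLLOW(B) = {$, do, else}; in B::=H A A S (occurrence 1), A is followed by A S with FIRST {do, num}; in B::=H A A S (occurrence 2), A is followed by S with FIRST {num}. Thus FOLLOW(A) = {$, do, else, num}.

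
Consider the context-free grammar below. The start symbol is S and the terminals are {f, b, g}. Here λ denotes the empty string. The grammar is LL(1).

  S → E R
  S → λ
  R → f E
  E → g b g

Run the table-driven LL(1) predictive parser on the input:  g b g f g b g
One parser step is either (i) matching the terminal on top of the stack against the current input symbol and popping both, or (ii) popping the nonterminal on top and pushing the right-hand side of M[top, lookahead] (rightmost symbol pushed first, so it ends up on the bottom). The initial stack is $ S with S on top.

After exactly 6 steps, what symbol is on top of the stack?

f

step 1: stack=$ S  input=g b g f g b g $  — expand S → E R
step 2: stack=$ R E  input=g b g f g b g $  — expand E → g b g
step 3: stack=$ R g b g  input=g b g f g b g $  — match g
step 4: stack=$ R g b  input=b g f g b g $  — match b
step 5: stack=$ R g  input=g f g b g $  — match g
step 6: stack=$ R  input=f g b g $  — expand R → f E
Stack after step 6: $ E f (top = f).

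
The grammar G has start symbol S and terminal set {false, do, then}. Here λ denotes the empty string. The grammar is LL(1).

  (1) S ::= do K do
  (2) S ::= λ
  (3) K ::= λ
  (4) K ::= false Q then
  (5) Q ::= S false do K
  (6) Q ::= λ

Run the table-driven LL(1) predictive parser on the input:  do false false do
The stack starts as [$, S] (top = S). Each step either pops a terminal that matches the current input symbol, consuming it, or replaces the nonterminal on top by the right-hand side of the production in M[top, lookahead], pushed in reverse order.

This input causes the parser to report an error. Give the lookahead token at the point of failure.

$

     Stack                   Input                Action
  1  $ S                     do false false do $  expand S ::= do K do
  2  $ do K do               do false false do $  match do
  3  $ do K                  false false do $     expand K ::= false Q then
  4  $ do then Q false       false false do $     match false
  5  $ do then Q             false do $           expand Q ::= S false do K
  6  $ do then K do false S  false do $           expand S ::= λ
  7  $ do then K do false    false do $           match false
  8  $ do then K do          do $                 match do
  9  $ do then K             $                    error: M[K, $] is empty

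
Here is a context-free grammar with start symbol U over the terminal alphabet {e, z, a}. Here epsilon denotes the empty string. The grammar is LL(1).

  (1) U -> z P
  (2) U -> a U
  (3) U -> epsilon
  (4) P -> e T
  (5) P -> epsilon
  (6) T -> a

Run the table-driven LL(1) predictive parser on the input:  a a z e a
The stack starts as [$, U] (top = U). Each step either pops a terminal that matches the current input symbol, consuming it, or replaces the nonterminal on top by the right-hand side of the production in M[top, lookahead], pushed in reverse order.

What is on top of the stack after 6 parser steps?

     Stack  Input        Action
  1  $ U    a a z e a $  expand U -> a U
  2  $ U a  a a z e a $  match a
  3  $ U    a z e a $    expand U -> a U
  4  $ U a  a z e a $    match a
  5  $ U    z e a $      expand U -> z P
  6  $ P z  z e a $      match z
Stack after step 6: $ P (top = P).

P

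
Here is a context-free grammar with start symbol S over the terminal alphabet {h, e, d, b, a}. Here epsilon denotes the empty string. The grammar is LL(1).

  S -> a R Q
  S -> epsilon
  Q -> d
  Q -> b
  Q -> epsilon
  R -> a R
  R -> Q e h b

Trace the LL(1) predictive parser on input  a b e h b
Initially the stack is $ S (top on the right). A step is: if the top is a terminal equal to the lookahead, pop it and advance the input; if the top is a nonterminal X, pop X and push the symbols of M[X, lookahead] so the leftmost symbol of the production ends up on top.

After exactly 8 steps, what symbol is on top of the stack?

Q

step 1: stack=$ S  input=a b e h b $  — expand S -> a R Q
step 2: stack=$ Q R a  input=a b e h b $  — match a
step 3: stack=$ Q R  input=b e h b $  — expand R -> Q e h b
step 4: stack=$ Q b h e Q  input=b e h b $  — expand Q -> b
step 5: stack=$ Q b h e b  input=b e h b $  — match b
step 6: stack=$ Q b h e  input=e h b $  — match e
step 7: stack=$ Q b h  input=h b $  — match h
step 8: stack=$ Q b  input=b $  — match b
Stack after step 8: $ Q (top = Q).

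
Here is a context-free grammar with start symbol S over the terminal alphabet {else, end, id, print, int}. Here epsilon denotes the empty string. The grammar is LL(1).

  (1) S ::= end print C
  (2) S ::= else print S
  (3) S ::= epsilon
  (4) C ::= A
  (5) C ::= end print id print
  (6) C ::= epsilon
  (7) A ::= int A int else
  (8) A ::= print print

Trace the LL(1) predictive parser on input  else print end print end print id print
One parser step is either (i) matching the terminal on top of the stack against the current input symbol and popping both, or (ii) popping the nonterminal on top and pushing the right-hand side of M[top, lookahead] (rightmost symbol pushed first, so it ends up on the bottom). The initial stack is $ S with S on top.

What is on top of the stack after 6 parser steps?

step 1: stack=$ S  input=else print end print end print id print $  — expand S ::= else print S
step 2: stack=$ S print else  input=else print end print end print id print $  — match else
step 3: stack=$ S print  input=print end print end print id print $  — match print
step 4: stack=$ S  input=end print end print id print $  — expand S ::= end print C
step 5: stack=$ C print end  input=end print end print id print $  — match end
step 6: stack=$ C print  input=print end print id print $  — match print
Stack after step 6: $ C (top = C).

C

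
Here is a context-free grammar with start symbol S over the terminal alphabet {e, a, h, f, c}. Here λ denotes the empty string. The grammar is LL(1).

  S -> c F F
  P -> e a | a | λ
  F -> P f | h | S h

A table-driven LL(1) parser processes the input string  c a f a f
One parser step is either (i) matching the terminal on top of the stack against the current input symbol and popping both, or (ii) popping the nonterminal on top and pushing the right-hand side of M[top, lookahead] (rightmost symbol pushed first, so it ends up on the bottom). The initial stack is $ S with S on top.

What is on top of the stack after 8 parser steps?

     Stack    Input        Action
  1  $ S      c a f a f $  expand S -> c F F
  2  $ F F c  c a f a f $  match c
  3  $ F F    a f a f $    expand F -> P f
  4  $ F f P  a f a f $    expand P -> a
  5  $ F f a  a f a f $    match a
  6  $ F f    f a f $      match f
  7  $ F      a f $        expand F -> P f
  8  $ f P    a f $        expand P -> a
Stack after step 8: $ f a (top = a).

a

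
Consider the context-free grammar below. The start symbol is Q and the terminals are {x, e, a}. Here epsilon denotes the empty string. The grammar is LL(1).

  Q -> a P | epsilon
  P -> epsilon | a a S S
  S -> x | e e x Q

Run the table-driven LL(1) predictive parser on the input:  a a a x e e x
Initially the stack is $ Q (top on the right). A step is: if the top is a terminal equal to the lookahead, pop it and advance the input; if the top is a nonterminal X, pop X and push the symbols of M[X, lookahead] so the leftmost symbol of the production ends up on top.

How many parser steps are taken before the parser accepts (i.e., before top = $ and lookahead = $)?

step 1: stack=$ Q  input=a a a x e e x $  — expand Q -> a P
step 2: stack=$ P a  input=a a a x e e x $  — match a
step 3: stack=$ P  input=a a x e e x $  — expand P -> a a S S
step 4: stack=$ S S a a  input=a a x e e x $  — match a
step 5: stack=$ S S a  input=a x e e x $  — match a
step 6: stack=$ S S  input=x e e x $  — expand S -> x
step 7: stack=$ S x  input=x e e x $  — match x
step 8: stack=$ S  input=e e x $  — expand S -> e e x Q
step 9: stack=$ Q x e e  input=e e x $  — match e
step 10: stack=$ Q x e  input=e x $  — match e
step 11: stack=$ Q x  input=x $  — match x
step 12: stack=$ Q  input=$  — expand Q -> epsilon
Accept reached after 12 steps.

12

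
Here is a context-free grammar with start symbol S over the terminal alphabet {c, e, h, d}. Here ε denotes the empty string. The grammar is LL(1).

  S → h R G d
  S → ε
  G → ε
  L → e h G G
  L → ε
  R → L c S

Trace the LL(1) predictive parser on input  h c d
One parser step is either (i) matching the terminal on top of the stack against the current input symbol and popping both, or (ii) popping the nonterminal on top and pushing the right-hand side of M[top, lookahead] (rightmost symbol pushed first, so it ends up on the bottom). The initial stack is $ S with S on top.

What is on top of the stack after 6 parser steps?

step 1: stack=$ S  input=h c d $  — expand S → h R G d
step 2: stack=$ d G R h  input=h c d $  — match h
step 3: stack=$ d G R  input=c d $  — expand R → L c S
step 4: stack=$ d G S c L  input=c d $  — expand L → ε
step 5: stack=$ d G S c  input=c d $  — match c
step 6: stack=$ d G S  input=d $  — expand S → ε
Stack after step 6: $ d G (top = G).

G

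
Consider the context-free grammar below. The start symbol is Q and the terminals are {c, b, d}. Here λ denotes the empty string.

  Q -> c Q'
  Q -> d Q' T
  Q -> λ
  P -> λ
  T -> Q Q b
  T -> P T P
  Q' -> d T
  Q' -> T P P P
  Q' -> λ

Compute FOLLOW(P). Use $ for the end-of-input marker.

{$, b, c, d}

FIRST(Q) = {λ, c, d}
FIRST(P) = {λ}
FIRST(T) = {b, c, d}  (via Q Q b, P T P)
FIRST(Q') = {λ, b, c, d}  (via T P P P)
FOLLOW(Q) includes $ since Q is the start symbol.
FOLLOW(Q): in T->Q Q b (occurrence 1), Q is followed by Q b with FIRST {b, c, d}; in T->Q Q b (occurrence 2), Q is followed by b with FIRST {b}. Thus FOLLOW(Q) = {$, b, c, d}.
FOLLOW(Q'): in Q->c Q', the suffix after Q' is empty, so FOLLOW(Q') ⊇ FOLLOW(Q) = {$, b, c, d}; in Q->d Q' T, Q' is followed by T with FIRST {b, c, d}. Thus FOLLOW(Q') = {$, b, c, d}.
FOLLOW(T): in Q->d Q' T, the suffix after T is empty, so FOLLOW(T) ⊇ FOLLOW(Q) = {$, b, c, d}; in T->P T P, T is followed by P with FIRST {λ}; in T->P T P, the suffix after T is nullable (adds nothing new); in Q'->d T, the suffix after T is empty, so FOLLOW(T) ⊇ FOLLOW(Q') = {$, b, c, d}; in Q'->T P P P, T is followed by P P P with FIRST {λ}; in Q'->T P P P, the suffix after T is nullable, so FOLLOW(T) ⊇ FOLLOW(Q') = {$, b, c, d}. Thus FOLLOW(T) = {$, b, c, d}.
FOLLOW(P): in T->P T P (occurrence 1), P is followed by T P with FIRST {b, c, d}; in T->P T P (occurrence 2), the suffix after P is empty, so FOLLOW(P) ⊇ FOLLOW(T) = {$, b, c, d}; in Q'->T P P P (occurrence 1), P is followed by P P with FIRST {λ}; in Q'->T P P P (occurrence 1), the suffix after P is nullable, so FOLLOW(P) ⊇ FOLLOW(Q') = {$, b, c, d}; in Q'->T P P P (occurrence 2), P is followed by P with FIRST {λ}; in Q'->T P P P (occurrence 2), the suffix after P is nullable, so FOLLOW(P) ⊇ FOLLOW(Q') = {$, b, c, d}; in Q'->T P P P (occurrence 3), the suffix after P is empty, so FOLLOW(P) ⊇ FOLLOW(Q') = {$, b, c, d}. Thus FOLLOW(P) = {$, b, c, d}.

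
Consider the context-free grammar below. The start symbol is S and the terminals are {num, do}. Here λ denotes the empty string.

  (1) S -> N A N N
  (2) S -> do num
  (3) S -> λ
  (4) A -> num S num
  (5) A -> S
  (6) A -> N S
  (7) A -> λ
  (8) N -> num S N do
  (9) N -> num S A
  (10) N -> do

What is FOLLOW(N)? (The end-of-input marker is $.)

{$, do, num}

FIRST(N): from N->num S N do we get {num}; from N->num S A we get {num}; from N->do we get {do}. So FIRST(N) = {do, num}.
FIRST(S): from S->N A N N we get {do, num}; from S->do num we get {do}; from S->λ we get {λ}. So FIRST(S) = {λ, do, num}.
FIRST(A): from A->num S num we get {num}; from A->S we get {λ, do, num}; from A->N S we get {do, num}; from A->λ we get {λ}. So FIRST(A) = {λ, do, num}.
FOLLOW(S) includes $ since S is the start symbol.
FOLLOW(S): in A->num S num, S is followed by num with FIRST {num}; in A->S, the suffix after S is empty, so FOLLOW(S) ⊇ FOLLOW(A) = {$, do, num}; in A->N S, the suffix after S is empty, so FOLLOW(S) ⊇ FOLLOW(A) = {$, do, num}; in N->num S N do, S is followed by N do with FIRST {do, num}; in N->num S A, S is followed by A with FIRST {λ, do, num}; in N->num S A, the suffix after S is nullable, so FOLLOW(S) ⊇ FOLLOW(N) = {$, do, num}. Thus FOLLOW(S) = {$, do, num}.
FOLLOW(A): in S->N A N N, A is followed by N N with FIRST {do, num}; in N->num S A, the suffix after A is empty, so FOLLOW(A) ⊇ FOLLOW(N) = {$, do, num}. Thus FOLLOW(A) = {$, do, num}.
FOLLOW(N): in S->N A N N (occurrence 1), N is followed by A N N with FIRST {do, num}; in S->N A N N (occurrence 2), N is followed by N with FIRST {do, num}; in S->N A N N (occurrence 3), the suffix after N is empty, so FOLLOW(N) ⊇ FOLLOW(S) = {$, do, num}; in A->N S, N is followed by S with FIRST {λ, do, num}; in A->N S, the suffix after N is nullable, so FOLLOW(N) ⊇ FOLLOW(A) = {$, do, num}; in N->num S N do, N is followed by do with FIRST {do}. Thus FOLLOW(N) = {$, do, num}.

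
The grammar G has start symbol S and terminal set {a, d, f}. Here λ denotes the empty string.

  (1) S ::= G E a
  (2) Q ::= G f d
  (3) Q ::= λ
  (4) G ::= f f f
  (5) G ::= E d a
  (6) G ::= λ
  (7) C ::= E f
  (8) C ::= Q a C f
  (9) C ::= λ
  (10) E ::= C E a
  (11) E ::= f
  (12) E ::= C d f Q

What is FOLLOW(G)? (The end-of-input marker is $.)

FIRST(S): from S::=G E a we get {a, d, f}. So FIRST(S) = {a, d, f}.
FIRST(Q): from Q::=G f d we get {a, d, f}; from Q::=λ we get {λ}. So FIRST(Q) = {λ, a, d, f}.
FIRST(G): from G::=f f f we get {f}; from G::=E d a we get {a, d, f}; from G::=λ we get {λ}. So FIRST(G) = {λ, a, d, f}.
FIRST(C): from C::=E f we get {a, d, f}; from C::=Q a C f we get {a, d, f}; from C::=λ we get {λ}. So FIRST(C) = {λ, a, d, f}.
FIRST(E): from E::=C E a we get {a, d, f}; from E::=f we get {f}; from E::=C d f Q we get {a, d, f}. So FIRST(E) = {a, d, f}.
FOLLOW(S) includes $ since S is the start symbol.
FOLLOW(S): S appears on no right-hand side. Thus FOLLOW(S) = {$}.
FOLLOW(G): in S::=G E a, G is followed by E a with FIRST {a, d, f}; in Q::=G f d, G is followed by f d with FIRST {f}. Thus FOLLOW(G) = {a, d, f}.
FOLLOW(C): in C::=Q a C f, C is followed by f with FIRST {f}; in E::=C E a, C is followed by E a with FIRST {a, d, f}; in E::=C d f Q, C is followed by d f Q with FIRST {d}. Thus FOLLOW(C) = {a, d, f}.
FOLLOW(E): in S::=G E a, E is followed by a with FIRST {a}; in G::=E d a, E is followed by d a with FIRST {d}; in C::=E f, E is followed by f with FIRST {f}; in E::=C E a, E is followed by a with FIRST {a}. Thus FOLLOW(E) = {a, d, f}.
FOLLOW(Q): in C::=Q a C f, Q is followed by a C f with FIRST {a}; in E::=C d f Q, the suffix after Q is empty, so FOLLOW(Q) ⊇ FOLLOW(E) = {a, d, f}. Thus FOLLOW(Q) = {a, d, f}.

{a, d, f}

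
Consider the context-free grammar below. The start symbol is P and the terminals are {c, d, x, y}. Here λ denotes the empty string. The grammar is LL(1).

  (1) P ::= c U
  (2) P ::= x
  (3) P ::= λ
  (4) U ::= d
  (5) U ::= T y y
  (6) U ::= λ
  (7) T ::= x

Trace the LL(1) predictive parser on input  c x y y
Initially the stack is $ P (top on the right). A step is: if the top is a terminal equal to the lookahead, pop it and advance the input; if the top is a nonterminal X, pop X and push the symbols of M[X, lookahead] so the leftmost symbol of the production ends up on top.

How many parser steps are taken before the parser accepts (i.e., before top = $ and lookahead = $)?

step 1: stack=$ P  input=c x y y $  — expand P ::= c U
step 2: stack=$ U c  input=c x y y $  — match c
step 3: stack=$ U  input=x y y $  — expand U ::= T y y
step 4: stack=$ y y T  input=x y y $  — expand T ::= x
step 5: stack=$ y y x  input=x y y $  — match x
step 6: stack=$ y y  input=y y $  — match y
step 7: stack=$ y  input=y $  — match y
Accept reached after 7 steps.

7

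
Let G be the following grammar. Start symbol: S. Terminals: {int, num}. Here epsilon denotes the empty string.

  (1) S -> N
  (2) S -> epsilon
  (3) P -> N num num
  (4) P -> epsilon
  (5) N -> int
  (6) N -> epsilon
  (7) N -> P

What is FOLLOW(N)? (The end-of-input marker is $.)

FIRST(S) = {epsilon, int, num}  (via N)
FIRST(P) = {epsilon, int, num}  (via N num num)
FIRST(N) = {epsilon, int, num}  (via P)
FOLLOW(S) includes $ since S is the start symbol.
FOLLOW(S): S appears on no right-hand side. Thus FOLLOW(S) = {$}.
FOLLOW(N): in S->N, the suffix after N is empty, so FOLLOW(N) ⊇ FOLLOW(S) = {$}; in P->N num num, N is followed by num num with FIRST {num}. Thus FOLLOW(N) = {$, num}.
FOLLOW(P): in N->P, the suffix after P is empty, so FOLLOW(P) ⊇ FOLLOW(N) = {$, num}. Thus FOLLOW(P) = {$, num}.

{$, num}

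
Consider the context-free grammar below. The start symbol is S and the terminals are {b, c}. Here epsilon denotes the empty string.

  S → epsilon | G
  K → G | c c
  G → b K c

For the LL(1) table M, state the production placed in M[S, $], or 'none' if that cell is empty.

FIRST(G) = {b}
FIRST(S) = {epsilon, b}  (via G)
FIRST(K) = {b, c}  (via G)
FOLLOW(S) includes $ since S is the start symbol.
FOLLOW(S): S appears on no right-hand side. Thus FOLLOW(S) = {$}.
For S → epsilon: FIRST(epsilon) = {epsilon}, so it goes in M[S, t] for t ∈ {}; since epsilon ∈ FIRST, also for every t ∈ FOLLOW(S) = {$}.
For S → G: FIRST(G) = {b}, so it goes in M[S, t] for t ∈ {b}.

S → epsilon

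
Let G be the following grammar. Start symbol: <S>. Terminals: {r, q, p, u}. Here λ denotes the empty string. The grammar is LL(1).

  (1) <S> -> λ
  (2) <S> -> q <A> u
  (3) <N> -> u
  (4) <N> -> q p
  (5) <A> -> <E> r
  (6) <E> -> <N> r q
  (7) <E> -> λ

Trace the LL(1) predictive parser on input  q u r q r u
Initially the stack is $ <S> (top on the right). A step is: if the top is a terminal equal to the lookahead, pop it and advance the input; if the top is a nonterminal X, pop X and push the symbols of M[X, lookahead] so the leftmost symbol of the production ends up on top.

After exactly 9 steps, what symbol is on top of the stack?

u

     Stack          Input          Action
  1  $ <S>          q u r q r u $  expand <S> -> q <A> u
  2  $ u <A> q      q u r q r u $  match q
  3  $ u <A>        u r q r u $    expand <A> -> <E> r
  4  $ u r <E>      u r q r u $    expand <E> -> <N> r q
  5  $ u r q r <N>  u r q r u $    expand <N> -> u
  6  $ u r q r u    u r q r u $    match u
  7  $ u r q r      r q r u $      match r
  8  $ u r q        q r u $        match q
  9  $ u r          r u $          match r
Stack after step 9: $ u (top = u).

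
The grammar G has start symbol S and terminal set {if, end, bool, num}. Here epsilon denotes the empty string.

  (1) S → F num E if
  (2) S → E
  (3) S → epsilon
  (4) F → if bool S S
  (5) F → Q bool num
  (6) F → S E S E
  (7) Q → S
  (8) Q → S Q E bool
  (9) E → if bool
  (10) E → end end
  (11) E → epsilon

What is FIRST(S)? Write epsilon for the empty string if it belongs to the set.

FIRST(E): from E→if bool we get {if}; from E→end end we get {end}; from E→epsilon we get {epsilon}. So FIRST(E) = {epsilon, end, if}.
FIRST(S): from S→F num E if we get {bool, end, if, num}; from S→E we get {epsilon, end, if}; from S→epsilon we get {epsilon}. So FIRST(S) = {epsilon, bool, end, if, num}.
FIRST(Q): from Q→S we get {epsilon, bool, end, if, num}; from Q→S Q E bool we get {bool, end, if, num}. So FIRST(Q) = {epsilon, bool, end, if, num}.
FIRST(F): from F→if bool S S we get {if}; from F→Q bool num we get {bool, end, if, num}; from F→S E S E we get {epsilon, bool, end, if, num}. So FIRST(F) = {epsilon, bool, end, if, num}.

{epsilon, bool, end, if, num}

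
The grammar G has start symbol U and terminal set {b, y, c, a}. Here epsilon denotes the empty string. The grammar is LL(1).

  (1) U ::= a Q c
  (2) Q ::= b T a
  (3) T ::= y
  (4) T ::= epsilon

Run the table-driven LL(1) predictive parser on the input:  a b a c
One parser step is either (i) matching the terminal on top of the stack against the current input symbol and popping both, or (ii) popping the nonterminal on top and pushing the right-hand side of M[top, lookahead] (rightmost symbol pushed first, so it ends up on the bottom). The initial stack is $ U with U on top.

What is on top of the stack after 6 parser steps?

c

     Stack      Input      Action
  1  $ U        a b a c $  expand U ::= a Q c
  2  $ c Q a    a b a c $  match a
  3  $ c Q      b a c $    expand Q ::= b T a
  4  $ c a T b  b a c $    match b
  5  $ c a T    a c $      expand T ::= epsilon
  6  $ c a      a c $      match a
Stack after step 6: $ c (top = c).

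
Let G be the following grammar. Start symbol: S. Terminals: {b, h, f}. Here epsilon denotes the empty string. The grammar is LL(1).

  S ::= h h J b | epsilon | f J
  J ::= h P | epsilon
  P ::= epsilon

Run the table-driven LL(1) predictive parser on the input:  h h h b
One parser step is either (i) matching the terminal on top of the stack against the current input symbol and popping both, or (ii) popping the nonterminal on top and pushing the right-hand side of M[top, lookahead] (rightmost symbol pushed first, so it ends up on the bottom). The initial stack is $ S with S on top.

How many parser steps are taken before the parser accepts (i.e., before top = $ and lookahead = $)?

     Stack      Input      Action
  1  $ S        h h h b $  expand S ::= h h J b
  2  $ b J h h  h h h b $  match h
  3  $ b J h    h h b $    match h
  4  $ b J      h b $      expand J ::= h P
  5  $ b P h    h b $      match h
  6  $ b P      b $        expand P ::= epsilon
  7  $ b        b $        match b
Accept reached after 7 steps.

7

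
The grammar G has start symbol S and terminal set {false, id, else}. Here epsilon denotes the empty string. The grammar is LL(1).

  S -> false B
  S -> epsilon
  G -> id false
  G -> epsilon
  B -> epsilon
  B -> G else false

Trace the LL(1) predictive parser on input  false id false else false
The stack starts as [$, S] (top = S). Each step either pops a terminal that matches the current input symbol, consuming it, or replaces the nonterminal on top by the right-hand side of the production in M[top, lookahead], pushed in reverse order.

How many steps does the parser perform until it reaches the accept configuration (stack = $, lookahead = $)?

step 1: stack=$ S  input=false id false else false $  — expand S -> false B
step 2: stack=$ B false  input=false id false else false $  — match false
step 3: stack=$ B  input=id false else false $  — expand B -> G else false
step 4: stack=$ false else G  input=id false else false $  — expand G -> id false
step 5: stack=$ false else false id  input=id false else false $  — match id
step 6: stack=$ false else false  input=false else false $  — match false
step 7: stack=$ false else  input=else false $  — match else
step 8: stack=$ false  input=false $  — match false
Accept reached after 8 steps.

8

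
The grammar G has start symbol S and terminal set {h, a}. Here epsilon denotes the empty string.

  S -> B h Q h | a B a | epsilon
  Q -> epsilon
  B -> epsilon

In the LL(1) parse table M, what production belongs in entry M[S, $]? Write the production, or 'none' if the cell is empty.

S -> epsilon

FIRST(Q): from Q->epsilon we get {epsilon}. So FIRST(Q) = {epsilon}.
FIRST(B): from B->epsilon we get {epsilon}. So FIRST(B) = {epsilon}.
FIRST(S): from S->B h Q h we get {h}; from S->a B a we get {a}; from S->epsilon we get {epsilon}. So FIRST(S) = {epsilon, a, h}.
FOLLOW(S) includes $ since S is the start symbol.
FOLLOW(S): S appears on no right-hand side. Thus FOLLOW(S) = {$}.
For S -> B h Q h: FIRST(B h Q h) = {h}, so it goes in M[S, t] for t ∈ {h}.
For S -> a B a: FIRST(a B a) = {a}, so it goes in M[S, t] for t ∈ {a}.
For S -> epsilon: FIRST(epsilon) = {epsilon}, so it goes in M[S, t] for t ∈ {}; since epsilon ∈ FIRST, also for every t ∈ FOLLOW(S) = {$}.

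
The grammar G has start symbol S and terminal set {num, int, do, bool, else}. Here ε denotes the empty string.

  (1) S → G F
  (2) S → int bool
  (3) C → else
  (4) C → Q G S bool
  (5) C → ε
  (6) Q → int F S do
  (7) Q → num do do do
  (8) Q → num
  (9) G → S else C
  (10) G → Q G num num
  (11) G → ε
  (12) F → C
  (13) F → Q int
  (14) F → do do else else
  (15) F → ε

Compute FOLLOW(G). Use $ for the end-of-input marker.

FIRST(Q) = {int, num}
FIRST(C) = {ε, else, int, num}  (via Q G S bool)
FIRST(F) = {ε, do, else, int, num}  (via C, Q int)
FIRST(S) = {ε, do, else, int, num}  (via G F)
FIRST(G) = {ε, do, else, int, num}  (via S else C, Q G num num)
FOLLOW(S) includes $ since S is the start symbol.
FOLLOW(S): in C→Q G S bool, S is followed by bool with FIRST {bool}; in Q→int F S do, S is followed by do with FIRST {do}; in G→S else C, S is followed by else C with FIRST {else}. Thus FOLLOW(S) = {$, bool, do, else}.
FOLLOW(Q): in C→Q G S bool, Q is followed by G S bool with FIRST {bool, do, else, int, num}; in G→Q G num num, Q is followed by G num num with FIRST {do, else, int, num}; in F→Q int, Q is followed by int with FIRST {int}. Thus FOLLOW(Q) = {bool, do, else, int, num}.
FOLLOW(G): in S→G F, G is followed by F with FIRST {ε, do, else, int, num}; in S→G F, the suffix after G is nullable, so FOLLOW(G) ⊇ FOLLOW(S) = {$, bool, do, else}; in C→Q G S bool, G is followed by S bool with FIRST {bool, do, else, int, num}; in G→Q G num num, G is followed by num num with FIRST {num}. Thus FOLLOW(G) = {$, bool, do, else, int, num}.
FOLLOW(F): in S→G F, the suffix after F is empty, so FOLLOW(F) ⊇ FOLLOW(S) = {$, bool, do, else}; in Q→int F S do, F is followed by S do with FIRST {do, else, int, num}. Thus FOLLOW(F) = {$, bool, do, else, int, num}.
FOLLOW(C): in G→S else C, the suffix after C is empty, so FOLLOW(C) ⊇ FOLLOW(G) = {$, bool, do, else, int, num}; in F→C, the suffix after C is empty, so FOLLOW(C) ⊇ FOLLOW(F) = {$, bool, do, else, int, num}. Thus FOLLOW(C) = {$, bool, do, else, int, num}.

{$, bool, do, else, int, num}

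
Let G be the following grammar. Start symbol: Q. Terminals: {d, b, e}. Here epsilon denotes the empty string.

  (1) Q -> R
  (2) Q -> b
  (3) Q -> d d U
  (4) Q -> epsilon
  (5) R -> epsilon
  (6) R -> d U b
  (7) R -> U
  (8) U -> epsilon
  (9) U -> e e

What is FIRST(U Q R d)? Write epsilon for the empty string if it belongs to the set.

{b, d, e}

FIRST(U): from U->epsilon we get {epsilon}; from U->e e we get {e}. So FIRST(U) = {epsilon, e}.
FIRST(R): from R->epsilon we get {epsilon}; from R->d U b we get {d}; from R->U we get {epsilon, e}. So FIRST(R) = {epsilon, d, e}.
FIRST(Q): from Q->R we get {epsilon, d, e}; from Q->b we get {b}; from Q->d d U we get {d}; from Q->epsilon we get {epsilon}. So FIRST(Q) = {epsilon, b, d, e}.
FIRST(U Q R d): take FIRST of each symbol in turn, carrying on past any symbol whose FIRST contains epsilon; result {b, d, e}.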